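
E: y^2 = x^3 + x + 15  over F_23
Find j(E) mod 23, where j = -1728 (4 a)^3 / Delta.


Delta = -16(4 a^3 + 27 b^2) mod 23 = 3
-1728 * (4 a)^3 = -1728 * (4*1)^3 mod 23 = 15
j = 15 * 3^(-1) mod 23 = 5

j = 5 (mod 23)


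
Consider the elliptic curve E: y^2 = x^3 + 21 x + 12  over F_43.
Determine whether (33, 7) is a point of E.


Check whether y^2 = x^3 + 21 x + 12 (mod 43) for (x, y) = (33, 7).
LHS: y^2 = 7^2 mod 43 = 6
RHS: x^3 + 21 x + 12 = 33^3 + 21*33 + 12 mod 43 = 6
LHS = RHS

Yes, on the curve


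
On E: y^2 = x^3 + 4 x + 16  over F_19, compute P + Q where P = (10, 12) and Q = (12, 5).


P != Q, so use the chord formula.
s = (y2 - y1) / (x2 - x1) = (12) / (2) mod 19 = 6
x3 = s^2 - x1 - x2 mod 19 = 6^2 - 10 - 12 = 14
y3 = s (x1 - x3) - y1 mod 19 = 6 * (10 - 14) - 12 = 2

P + Q = (14, 2)


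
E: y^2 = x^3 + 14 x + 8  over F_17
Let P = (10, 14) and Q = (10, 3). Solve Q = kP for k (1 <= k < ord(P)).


Enumerate multiples of P until we hit Q = (10, 3):
  1P = (10, 14)
  2P = (12, 0)
  3P = (10, 3)
Match found at i = 3.

k = 3


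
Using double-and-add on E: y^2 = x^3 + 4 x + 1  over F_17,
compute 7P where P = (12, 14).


k = 7 = 111_2 (binary, LSB first: 111)
Double-and-add from P = (12, 14):
  bit 0 = 1: acc = O + (12, 14) = (12, 14)
  bit 1 = 1: acc = (12, 14) + (11, 4) = (9, 16)
  bit 2 = 1: acc = (9, 16) + (4, 9) = (8, 16)

7P = (8, 16)


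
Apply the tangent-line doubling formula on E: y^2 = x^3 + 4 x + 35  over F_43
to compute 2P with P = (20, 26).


Doubling: s = (3 x1^2 + a) / (2 y1)
s = (3*20^2 + 4) / (2*26) mod 43 = 0
x3 = s^2 - 2 x1 mod 43 = 0^2 - 2*20 = 3
y3 = s (x1 - x3) - y1 mod 43 = 0 * (20 - 3) - 26 = 17

2P = (3, 17)


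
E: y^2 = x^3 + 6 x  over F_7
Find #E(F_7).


For each x in F_7, count y with y^2 = x^3 + 6 x + 0 mod 7:
  x = 0: RHS = 0, y in [0]  -> 1 point(s)
  x = 1: RHS = 0, y in [0]  -> 1 point(s)
  x = 4: RHS = 4, y in [2, 5]  -> 2 point(s)
  x = 5: RHS = 1, y in [1, 6]  -> 2 point(s)
  x = 6: RHS = 0, y in [0]  -> 1 point(s)
Affine points: 7. Add the point at infinity: total = 8.

#E(F_7) = 8


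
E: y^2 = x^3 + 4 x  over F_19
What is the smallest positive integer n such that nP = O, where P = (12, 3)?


Compute successive multiples of P until we hit O:
  1P = (12, 3)
  2P = (4, 2)
  3P = (14, 11)
  4P = (9, 9)
  5P = (2, 15)
  6P = (11, 11)
  7P = (3, 1)
  8P = (1, 10)
  ... (continuing to 20P)
  20P = O

ord(P) = 20


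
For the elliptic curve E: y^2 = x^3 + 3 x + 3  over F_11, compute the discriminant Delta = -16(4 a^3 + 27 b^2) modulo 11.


4 a^3 + 27 b^2 = 4*3^3 + 27*3^2 = 108 + 243 = 351
Delta = -16 * (351) = -5616
Delta mod 11 = 5

Delta = 5 (mod 11)


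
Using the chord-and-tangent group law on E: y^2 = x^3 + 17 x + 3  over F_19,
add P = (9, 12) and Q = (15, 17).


P != Q, so use the chord formula.
s = (y2 - y1) / (x2 - x1) = (5) / (6) mod 19 = 4
x3 = s^2 - x1 - x2 mod 19 = 4^2 - 9 - 15 = 11
y3 = s (x1 - x3) - y1 mod 19 = 4 * (9 - 11) - 12 = 18

P + Q = (11, 18)


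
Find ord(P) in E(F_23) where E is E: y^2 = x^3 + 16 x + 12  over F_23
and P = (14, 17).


Compute successive multiples of P until we hit O:
  1P = (14, 17)
  2P = (1, 11)
  3P = (1, 12)
  4P = (14, 6)
  5P = O

ord(P) = 5


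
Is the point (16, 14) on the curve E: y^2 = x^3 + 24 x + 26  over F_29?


Check whether y^2 = x^3 + 24 x + 26 (mod 29) for (x, y) = (16, 14).
LHS: y^2 = 14^2 mod 29 = 22
RHS: x^3 + 24 x + 26 = 16^3 + 24*16 + 26 mod 29 = 11
LHS != RHS

No, not on the curve


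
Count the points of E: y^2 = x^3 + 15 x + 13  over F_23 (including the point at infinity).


For each x in F_23, count y with y^2 = x^3 + 15 x + 13 mod 23:
  x = 0: RHS = 13, y in [6, 17]  -> 2 point(s)
  x = 1: RHS = 6, y in [11, 12]  -> 2 point(s)
  x = 3: RHS = 16, y in [4, 19]  -> 2 point(s)
  x = 5: RHS = 6, y in [11, 12]  -> 2 point(s)
  x = 7: RHS = 1, y in [1, 22]  -> 2 point(s)
  x = 8: RHS = 1, y in [1, 22]  -> 2 point(s)
  x = 9: RHS = 3, y in [7, 16]  -> 2 point(s)
  x = 10: RHS = 13, y in [6, 17]  -> 2 point(s)
  x = 12: RHS = 12, y in [9, 14]  -> 2 point(s)
  x = 13: RHS = 13, y in [6, 17]  -> 2 point(s)
  x = 14: RHS = 0, y in [0]  -> 1 point(s)
  x = 15: RHS = 2, y in [5, 18]  -> 2 point(s)
  x = 16: RHS = 2, y in [5, 18]  -> 2 point(s)
  x = 17: RHS = 6, y in [11, 12]  -> 2 point(s)
  x = 19: RHS = 4, y in [2, 21]  -> 2 point(s)
Affine points: 29. Add the point at infinity: total = 30.

#E(F_23) = 30


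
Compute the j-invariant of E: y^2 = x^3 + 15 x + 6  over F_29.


Delta = -16(4 a^3 + 27 b^2) mod 29 = 13
-1728 * (4 a)^3 = -1728 * (4*15)^3 mod 29 = 9
j = 9 * 13^(-1) mod 29 = 23

j = 23 (mod 29)


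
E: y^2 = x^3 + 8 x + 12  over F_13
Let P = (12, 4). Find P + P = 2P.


Doubling: s = (3 x1^2 + a) / (2 y1)
s = (3*12^2 + 8) / (2*4) mod 13 = 3
x3 = s^2 - 2 x1 mod 13 = 3^2 - 2*12 = 11
y3 = s (x1 - x3) - y1 mod 13 = 3 * (12 - 11) - 4 = 12

2P = (11, 12)


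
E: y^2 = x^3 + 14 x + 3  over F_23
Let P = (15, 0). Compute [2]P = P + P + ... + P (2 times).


k = 2 = 10_2 (binary, LSB first: 01)
Double-and-add from P = (15, 0):
  bit 0 = 0: acc unchanged = O
  bit 1 = 1: acc = O + O = O

2P = O


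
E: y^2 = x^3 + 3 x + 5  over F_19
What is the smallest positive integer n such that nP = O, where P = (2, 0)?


Compute successive multiples of P until we hit O:
  1P = (2, 0)
  2P = O

ord(P) = 2


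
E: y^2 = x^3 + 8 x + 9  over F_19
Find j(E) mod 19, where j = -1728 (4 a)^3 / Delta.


Delta = -16(4 a^3 + 27 b^2) mod 19 = 13
-1728 * (4 a)^3 = -1728 * (4*8)^3 mod 19 = 12
j = 12 * 13^(-1) mod 19 = 17

j = 17 (mod 19)


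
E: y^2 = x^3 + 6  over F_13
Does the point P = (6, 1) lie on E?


Check whether y^2 = x^3 + 0 x + 6 (mod 13) for (x, y) = (6, 1).
LHS: y^2 = 1^2 mod 13 = 1
RHS: x^3 + 0 x + 6 = 6^3 + 0*6 + 6 mod 13 = 1
LHS = RHS

Yes, on the curve


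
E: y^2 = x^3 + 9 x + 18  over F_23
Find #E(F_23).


For each x in F_23, count y with y^2 = x^3 + 9 x + 18 mod 23:
  x = 0: RHS = 18, y in [8, 15]  -> 2 point(s)
  x = 3: RHS = 3, y in [7, 16]  -> 2 point(s)
  x = 4: RHS = 3, y in [7, 16]  -> 2 point(s)
  x = 5: RHS = 4, y in [2, 21]  -> 2 point(s)
  x = 6: RHS = 12, y in [9, 14]  -> 2 point(s)
  x = 8: RHS = 4, y in [2, 21]  -> 2 point(s)
  x = 9: RHS = 0, y in [0]  -> 1 point(s)
  x = 10: RHS = 4, y in [2, 21]  -> 2 point(s)
  x = 13: RHS = 9, y in [3, 20]  -> 2 point(s)
  x = 14: RHS = 13, y in [6, 17]  -> 2 point(s)
  x = 15: RHS = 9, y in [3, 20]  -> 2 point(s)
  x = 16: RHS = 3, y in [7, 16]  -> 2 point(s)
  x = 17: RHS = 1, y in [1, 22]  -> 2 point(s)
  x = 18: RHS = 9, y in [3, 20]  -> 2 point(s)
  x = 22: RHS = 8, y in [10, 13]  -> 2 point(s)
Affine points: 29. Add the point at infinity: total = 30.

#E(F_23) = 30


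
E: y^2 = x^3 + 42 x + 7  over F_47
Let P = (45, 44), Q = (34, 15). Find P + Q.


P != Q, so use the chord formula.
s = (y2 - y1) / (x2 - x1) = (18) / (36) mod 47 = 24
x3 = s^2 - x1 - x2 mod 47 = 24^2 - 45 - 34 = 27
y3 = s (x1 - x3) - y1 mod 47 = 24 * (45 - 27) - 44 = 12

P + Q = (27, 12)


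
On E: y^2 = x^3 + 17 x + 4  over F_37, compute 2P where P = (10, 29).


k = 2 = 10_2 (binary, LSB first: 01)
Double-and-add from P = (10, 29):
  bit 0 = 0: acc unchanged = O
  bit 1 = 1: acc = O + (18, 0) = (18, 0)

2P = (18, 0)


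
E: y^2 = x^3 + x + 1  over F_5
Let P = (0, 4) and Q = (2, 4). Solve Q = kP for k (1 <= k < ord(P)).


Enumerate multiples of P until we hit Q = (2, 4):
  1P = (0, 4)
  2P = (4, 3)
  3P = (2, 4)
Match found at i = 3.

k = 3


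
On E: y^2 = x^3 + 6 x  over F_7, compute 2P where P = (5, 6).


Doubling: s = (3 x1^2 + a) / (2 y1)
s = (3*5^2 + 6) / (2*6) mod 7 = 5
x3 = s^2 - 2 x1 mod 7 = 5^2 - 2*5 = 1
y3 = s (x1 - x3) - y1 mod 7 = 5 * (5 - 1) - 6 = 0

2P = (1, 0)


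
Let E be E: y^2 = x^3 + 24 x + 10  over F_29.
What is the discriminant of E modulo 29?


4 a^3 + 27 b^2 = 4*24^3 + 27*10^2 = 55296 + 2700 = 57996
Delta = -16 * (57996) = -927936
Delta mod 29 = 6

Delta = 6 (mod 29)


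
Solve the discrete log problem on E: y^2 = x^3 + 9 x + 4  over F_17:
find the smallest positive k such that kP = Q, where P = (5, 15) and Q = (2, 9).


Enumerate multiples of P until we hit Q = (2, 9):
  1P = (5, 15)
  2P = (6, 6)
  3P = (2, 9)
Match found at i = 3.

k = 3


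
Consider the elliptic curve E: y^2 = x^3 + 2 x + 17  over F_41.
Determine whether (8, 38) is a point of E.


Check whether y^2 = x^3 + 2 x + 17 (mod 41) for (x, y) = (8, 38).
LHS: y^2 = 38^2 mod 41 = 9
RHS: x^3 + 2 x + 17 = 8^3 + 2*8 + 17 mod 41 = 12
LHS != RHS

No, not on the curve


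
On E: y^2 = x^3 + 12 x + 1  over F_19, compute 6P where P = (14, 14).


k = 6 = 110_2 (binary, LSB first: 011)
Double-and-add from P = (14, 14):
  bit 0 = 0: acc unchanged = O
  bit 1 = 1: acc = O + (0, 1) = (0, 1)
  bit 2 = 1: acc = (0, 1) + (17, 11) = (8, 1)

6P = (8, 1)


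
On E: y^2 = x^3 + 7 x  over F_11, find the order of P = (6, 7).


Compute successive multiples of P until we hit O:
  1P = (6, 7)
  2P = (3, 9)
  3P = (0, 0)
  4P = (3, 2)
  5P = (6, 4)
  6P = O

ord(P) = 6


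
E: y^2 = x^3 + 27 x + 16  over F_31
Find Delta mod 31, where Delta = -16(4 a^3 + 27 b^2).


4 a^3 + 27 b^2 = 4*27^3 + 27*16^2 = 78732 + 6912 = 85644
Delta = -16 * (85644) = -1370304
Delta mod 31 = 20

Delta = 20 (mod 31)


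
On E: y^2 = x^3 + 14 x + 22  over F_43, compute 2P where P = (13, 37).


Doubling: s = (3 x1^2 + a) / (2 y1)
s = (3*13^2 + 14) / (2*37) mod 43 = 39
x3 = s^2 - 2 x1 mod 43 = 39^2 - 2*13 = 33
y3 = s (x1 - x3) - y1 mod 43 = 39 * (13 - 33) - 37 = 0

2P = (33, 0)


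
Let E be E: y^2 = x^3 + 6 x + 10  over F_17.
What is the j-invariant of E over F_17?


Delta = -16(4 a^3 + 27 b^2) mod 17 = 11
-1728 * (4 a)^3 = -1728 * (4*6)^3 mod 17 = 1
j = 1 * 11^(-1) mod 17 = 14

j = 14 (mod 17)


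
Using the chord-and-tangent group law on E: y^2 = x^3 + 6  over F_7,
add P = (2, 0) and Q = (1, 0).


P != Q, so use the chord formula.
s = (y2 - y1) / (x2 - x1) = (0) / (6) mod 7 = 0
x3 = s^2 - x1 - x2 mod 7 = 0^2 - 2 - 1 = 4
y3 = s (x1 - x3) - y1 mod 7 = 0 * (2 - 4) - 0 = 0

P + Q = (4, 0)


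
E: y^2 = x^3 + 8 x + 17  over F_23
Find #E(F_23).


For each x in F_23, count y with y^2 = x^3 + 8 x + 17 mod 23:
  x = 1: RHS = 3, y in [7, 16]  -> 2 point(s)
  x = 2: RHS = 18, y in [8, 15]  -> 2 point(s)
  x = 7: RHS = 2, y in [5, 18]  -> 2 point(s)
  x = 8: RHS = 18, y in [8, 15]  -> 2 point(s)
  x = 9: RHS = 13, y in [6, 17]  -> 2 point(s)
  x = 10: RHS = 16, y in [4, 19]  -> 2 point(s)
  x = 12: RHS = 1, y in [1, 22]  -> 2 point(s)
  x = 13: RHS = 18, y in [8, 15]  -> 2 point(s)
  x = 15: RHS = 16, y in [4, 19]  -> 2 point(s)
  x = 16: RHS = 9, y in [3, 20]  -> 2 point(s)
  x = 17: RHS = 6, y in [11, 12]  -> 2 point(s)
  x = 18: RHS = 13, y in [6, 17]  -> 2 point(s)
  x = 19: RHS = 13, y in [6, 17]  -> 2 point(s)
  x = 20: RHS = 12, y in [9, 14]  -> 2 point(s)
  x = 21: RHS = 16, y in [4, 19]  -> 2 point(s)
  x = 22: RHS = 8, y in [10, 13]  -> 2 point(s)
Affine points: 32. Add the point at infinity: total = 33.

#E(F_23) = 33


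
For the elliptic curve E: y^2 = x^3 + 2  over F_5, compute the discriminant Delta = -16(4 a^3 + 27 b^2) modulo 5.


4 a^3 + 27 b^2 = 4*0^3 + 27*2^2 = 0 + 108 = 108
Delta = -16 * (108) = -1728
Delta mod 5 = 2

Delta = 2 (mod 5)


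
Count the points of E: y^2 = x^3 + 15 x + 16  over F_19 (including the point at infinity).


For each x in F_19, count y with y^2 = x^3 + 15 x + 16 mod 19:
  x = 0: RHS = 16, y in [4, 15]  -> 2 point(s)
  x = 2: RHS = 16, y in [4, 15]  -> 2 point(s)
  x = 4: RHS = 7, y in [8, 11]  -> 2 point(s)
  x = 5: RHS = 7, y in [8, 11]  -> 2 point(s)
  x = 9: RHS = 6, y in [5, 14]  -> 2 point(s)
  x = 10: RHS = 7, y in [8, 11]  -> 2 point(s)
  x = 11: RHS = 11, y in [7, 12]  -> 2 point(s)
  x = 12: RHS = 5, y in [9, 10]  -> 2 point(s)
  x = 14: RHS = 6, y in [5, 14]  -> 2 point(s)
  x = 15: RHS = 6, y in [5, 14]  -> 2 point(s)
  x = 16: RHS = 1, y in [1, 18]  -> 2 point(s)
  x = 17: RHS = 16, y in [4, 15]  -> 2 point(s)
  x = 18: RHS = 0, y in [0]  -> 1 point(s)
Affine points: 25. Add the point at infinity: total = 26.

#E(F_19) = 26


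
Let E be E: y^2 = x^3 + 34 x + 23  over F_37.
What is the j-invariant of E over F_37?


Delta = -16(4 a^3 + 27 b^2) mod 37 = 10
-1728 * (4 a)^3 = -1728 * (4*34)^3 mod 37 = 10
j = 10 * 10^(-1) mod 37 = 1

j = 1 (mod 37)


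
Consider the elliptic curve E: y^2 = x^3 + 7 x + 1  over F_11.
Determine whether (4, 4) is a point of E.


Check whether y^2 = x^3 + 7 x + 1 (mod 11) for (x, y) = (4, 4).
LHS: y^2 = 4^2 mod 11 = 5
RHS: x^3 + 7 x + 1 = 4^3 + 7*4 + 1 mod 11 = 5
LHS = RHS

Yes, on the curve


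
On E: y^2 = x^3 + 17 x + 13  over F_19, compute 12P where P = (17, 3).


k = 12 = 1100_2 (binary, LSB first: 0011)
Double-and-add from P = (17, 3):
  bit 0 = 0: acc unchanged = O
  bit 1 = 0: acc unchanged = O
  bit 2 = 1: acc = O + (16, 12) = (16, 12)
  bit 3 = 1: acc = (16, 12) + (12, 8) = (11, 12)

12P = (11, 12)


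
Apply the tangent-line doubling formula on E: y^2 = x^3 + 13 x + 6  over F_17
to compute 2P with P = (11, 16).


Doubling: s = (3 x1^2 + a) / (2 y1)
s = (3*11^2 + 13) / (2*16) mod 17 = 16
x3 = s^2 - 2 x1 mod 17 = 16^2 - 2*11 = 13
y3 = s (x1 - x3) - y1 mod 17 = 16 * (11 - 13) - 16 = 3

2P = (13, 3)


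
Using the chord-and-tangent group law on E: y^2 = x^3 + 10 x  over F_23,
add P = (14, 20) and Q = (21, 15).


P != Q, so use the chord formula.
s = (y2 - y1) / (x2 - x1) = (18) / (7) mod 23 = 19
x3 = s^2 - x1 - x2 mod 23 = 19^2 - 14 - 21 = 4
y3 = s (x1 - x3) - y1 mod 23 = 19 * (14 - 4) - 20 = 9

P + Q = (4, 9)


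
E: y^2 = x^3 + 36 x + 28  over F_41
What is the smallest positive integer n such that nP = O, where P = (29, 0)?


Compute successive multiples of P until we hit O:
  1P = (29, 0)
  2P = O

ord(P) = 2


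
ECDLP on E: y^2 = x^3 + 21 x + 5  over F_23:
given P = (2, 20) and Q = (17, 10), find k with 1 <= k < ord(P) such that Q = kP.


Enumerate multiples of P until we hit Q = (17, 10):
  1P = (2, 20)
  2P = (9, 7)
  3P = (7, 9)
  4P = (17, 13)
  5P = (8, 15)
  6P = (22, 12)
  7P = (1, 21)
  8P = (21, 22)
  9P = (6, 5)
  10P = (19, 15)
  11P = (11, 7)
  12P = (3, 7)
  13P = (3, 16)
  14P = (11, 16)
  15P = (19, 8)
  16P = (6, 18)
  17P = (21, 1)
  18P = (1, 2)
  19P = (22, 11)
  20P = (8, 8)
  21P = (17, 10)
Match found at i = 21.

k = 21


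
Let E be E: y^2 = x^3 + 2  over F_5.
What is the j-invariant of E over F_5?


Delta = -16(4 a^3 + 27 b^2) mod 5 = 2
-1728 * (4 a)^3 = -1728 * (4*0)^3 mod 5 = 0
j = 0 * 2^(-1) mod 5 = 0

j = 0 (mod 5)


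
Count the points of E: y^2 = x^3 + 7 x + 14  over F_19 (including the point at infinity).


For each x in F_19, count y with y^2 = x^3 + 7 x + 14 mod 19:
  x = 2: RHS = 17, y in [6, 13]  -> 2 point(s)
  x = 3: RHS = 5, y in [9, 10]  -> 2 point(s)
  x = 4: RHS = 11, y in [7, 12]  -> 2 point(s)
  x = 6: RHS = 6, y in [5, 14]  -> 2 point(s)
  x = 7: RHS = 7, y in [8, 11]  -> 2 point(s)
  x = 10: RHS = 1, y in [1, 18]  -> 2 point(s)
  x = 11: RHS = 16, y in [4, 15]  -> 2 point(s)
  x = 14: RHS = 6, y in [5, 14]  -> 2 point(s)
  x = 15: RHS = 17, y in [6, 13]  -> 2 point(s)
  x = 16: RHS = 4, y in [2, 17]  -> 2 point(s)
  x = 17: RHS = 11, y in [7, 12]  -> 2 point(s)
  x = 18: RHS = 6, y in [5, 14]  -> 2 point(s)
Affine points: 24. Add the point at infinity: total = 25.

#E(F_19) = 25


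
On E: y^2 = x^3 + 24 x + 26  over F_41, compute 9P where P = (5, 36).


k = 9 = 1001_2 (binary, LSB first: 1001)
Double-and-add from P = (5, 36):
  bit 0 = 1: acc = O + (5, 36) = (5, 36)
  bit 1 = 0: acc unchanged = (5, 36)
  bit 2 = 0: acc unchanged = (5, 36)
  bit 3 = 1: acc = (5, 36) + (27, 29) = (8, 19)

9P = (8, 19)


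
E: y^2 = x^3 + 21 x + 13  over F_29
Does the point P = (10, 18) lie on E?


Check whether y^2 = x^3 + 21 x + 13 (mod 29) for (x, y) = (10, 18).
LHS: y^2 = 18^2 mod 29 = 5
RHS: x^3 + 21 x + 13 = 10^3 + 21*10 + 13 mod 29 = 5
LHS = RHS

Yes, on the curve


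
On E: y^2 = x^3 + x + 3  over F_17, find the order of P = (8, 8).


Compute successive multiples of P until we hit O:
  1P = (8, 8)
  2P = (3, 13)
  3P = (7, 8)
  4P = (2, 9)
  5P = (16, 16)
  6P = (11, 6)
  7P = (6, 2)
  8P = (12, 14)
  ... (continuing to 17P)
  17P = O

ord(P) = 17


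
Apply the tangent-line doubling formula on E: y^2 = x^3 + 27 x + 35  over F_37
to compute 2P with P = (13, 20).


Doubling: s = (3 x1^2 + a) / (2 y1)
s = (3*13^2 + 27) / (2*20) mod 37 = 30
x3 = s^2 - 2 x1 mod 37 = 30^2 - 2*13 = 23
y3 = s (x1 - x3) - y1 mod 37 = 30 * (13 - 23) - 20 = 13

2P = (23, 13)


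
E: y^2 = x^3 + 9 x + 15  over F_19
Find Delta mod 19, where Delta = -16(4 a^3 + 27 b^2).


4 a^3 + 27 b^2 = 4*9^3 + 27*15^2 = 2916 + 6075 = 8991
Delta = -16 * (8991) = -143856
Delta mod 19 = 12

Delta = 12 (mod 19)


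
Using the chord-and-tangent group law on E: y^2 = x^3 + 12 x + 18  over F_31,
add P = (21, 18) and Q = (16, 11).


P != Q, so use the chord formula.
s = (y2 - y1) / (x2 - x1) = (24) / (26) mod 31 = 20
x3 = s^2 - x1 - x2 mod 31 = 20^2 - 21 - 16 = 22
y3 = s (x1 - x3) - y1 mod 31 = 20 * (21 - 22) - 18 = 24

P + Q = (22, 24)


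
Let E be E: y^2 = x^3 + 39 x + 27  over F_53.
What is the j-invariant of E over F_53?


Delta = -16(4 a^3 + 27 b^2) mod 53 = 25
-1728 * (4 a)^3 = -1728 * (4*39)^3 mod 53 = 16
j = 16 * 25^(-1) mod 53 = 7

j = 7 (mod 53)


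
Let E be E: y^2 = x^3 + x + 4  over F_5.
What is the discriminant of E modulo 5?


4 a^3 + 27 b^2 = 4*1^3 + 27*4^2 = 4 + 432 = 436
Delta = -16 * (436) = -6976
Delta mod 5 = 4

Delta = 4 (mod 5)


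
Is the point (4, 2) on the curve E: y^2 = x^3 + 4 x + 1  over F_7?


Check whether y^2 = x^3 + 4 x + 1 (mod 7) for (x, y) = (4, 2).
LHS: y^2 = 2^2 mod 7 = 4
RHS: x^3 + 4 x + 1 = 4^3 + 4*4 + 1 mod 7 = 4
LHS = RHS

Yes, on the curve


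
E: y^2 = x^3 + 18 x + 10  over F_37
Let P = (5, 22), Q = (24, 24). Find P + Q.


P != Q, so use the chord formula.
s = (y2 - y1) / (x2 - x1) = (2) / (19) mod 37 = 4
x3 = s^2 - x1 - x2 mod 37 = 4^2 - 5 - 24 = 24
y3 = s (x1 - x3) - y1 mod 37 = 4 * (5 - 24) - 22 = 13

P + Q = (24, 13)


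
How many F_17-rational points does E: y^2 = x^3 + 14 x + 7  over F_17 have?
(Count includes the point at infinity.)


For each x in F_17, count y with y^2 = x^3 + 14 x + 7 mod 17:
  x = 2: RHS = 9, y in [3, 14]  -> 2 point(s)
  x = 3: RHS = 8, y in [5, 12]  -> 2 point(s)
  x = 4: RHS = 8, y in [5, 12]  -> 2 point(s)
  x = 5: RHS = 15, y in [7, 10]  -> 2 point(s)
  x = 6: RHS = 1, y in [1, 16]  -> 2 point(s)
  x = 8: RHS = 2, y in [6, 11]  -> 2 point(s)
  x = 10: RHS = 8, y in [5, 12]  -> 2 point(s)
  x = 11: RHS = 13, y in [8, 9]  -> 2 point(s)
  x = 12: RHS = 16, y in [4, 13]  -> 2 point(s)
  x = 16: RHS = 9, y in [3, 14]  -> 2 point(s)
Affine points: 20. Add the point at infinity: total = 21.

#E(F_17) = 21


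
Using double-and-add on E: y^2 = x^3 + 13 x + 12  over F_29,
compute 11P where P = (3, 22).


k = 11 = 1011_2 (binary, LSB first: 1101)
Double-and-add from P = (3, 22):
  bit 0 = 1: acc = O + (3, 22) = (3, 22)
  bit 1 = 1: acc = (3, 22) + (14, 26) = (21, 11)
  bit 2 = 0: acc unchanged = (21, 11)
  bit 3 = 1: acc = (21, 11) + (26, 27) = (5, 17)

11P = (5, 17)


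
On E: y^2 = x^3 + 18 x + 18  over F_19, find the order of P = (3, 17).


Compute successive multiples of P until we hit O:
  1P = (3, 17)
  2P = (3, 2)
  3P = O

ord(P) = 3


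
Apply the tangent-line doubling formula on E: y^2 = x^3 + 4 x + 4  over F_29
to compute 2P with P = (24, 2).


Doubling: s = (3 x1^2 + a) / (2 y1)
s = (3*24^2 + 4) / (2*2) mod 29 = 27
x3 = s^2 - 2 x1 mod 29 = 27^2 - 2*24 = 14
y3 = s (x1 - x3) - y1 mod 29 = 27 * (24 - 14) - 2 = 7

2P = (14, 7)


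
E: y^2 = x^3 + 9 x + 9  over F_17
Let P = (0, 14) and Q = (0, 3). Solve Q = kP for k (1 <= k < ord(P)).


Enumerate multiples of P until we hit Q = (0, 3):
  1P = (0, 14)
  2P = (15, 0)
  3P = (0, 3)
Match found at i = 3.

k = 3


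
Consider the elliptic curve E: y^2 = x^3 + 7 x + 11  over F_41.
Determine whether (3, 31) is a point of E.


Check whether y^2 = x^3 + 7 x + 11 (mod 41) for (x, y) = (3, 31).
LHS: y^2 = 31^2 mod 41 = 18
RHS: x^3 + 7 x + 11 = 3^3 + 7*3 + 11 mod 41 = 18
LHS = RHS

Yes, on the curve


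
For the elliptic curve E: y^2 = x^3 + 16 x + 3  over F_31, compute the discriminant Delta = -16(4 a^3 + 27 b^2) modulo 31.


4 a^3 + 27 b^2 = 4*16^3 + 27*3^2 = 16384 + 243 = 16627
Delta = -16 * (16627) = -266032
Delta mod 31 = 10

Delta = 10 (mod 31)


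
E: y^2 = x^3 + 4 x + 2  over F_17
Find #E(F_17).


For each x in F_17, count y with y^2 = x^3 + 4 x + 2 mod 17:
  x = 0: RHS = 2, y in [6, 11]  -> 2 point(s)
  x = 2: RHS = 1, y in [1, 16]  -> 2 point(s)
  x = 6: RHS = 4, y in [2, 15]  -> 2 point(s)
  x = 7: RHS = 16, y in [4, 13]  -> 2 point(s)
  x = 8: RHS = 2, y in [6, 11]  -> 2 point(s)
  x = 9: RHS = 2, y in [6, 11]  -> 2 point(s)
  x = 11: RHS = 0, y in [0]  -> 1 point(s)
Affine points: 13. Add the point at infinity: total = 14.

#E(F_17) = 14


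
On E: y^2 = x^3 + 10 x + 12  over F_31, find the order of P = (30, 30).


Compute successive multiples of P until we hit O:
  1P = (30, 30)
  2P = (21, 20)
  3P = (13, 13)
  4P = (20, 11)
  5P = (6, 28)
  6P = (9, 26)
  7P = (12, 0)
  8P = (9, 5)
  ... (continuing to 14P)
  14P = O

ord(P) = 14


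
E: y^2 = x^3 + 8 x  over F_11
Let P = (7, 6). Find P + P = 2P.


Doubling: s = (3 x1^2 + a) / (2 y1)
s = (3*7^2 + 8) / (2*6) mod 11 = 1
x3 = s^2 - 2 x1 mod 11 = 1^2 - 2*7 = 9
y3 = s (x1 - x3) - y1 mod 11 = 1 * (7 - 9) - 6 = 3

2P = (9, 3)


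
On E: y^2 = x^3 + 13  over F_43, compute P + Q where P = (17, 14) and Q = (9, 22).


P != Q, so use the chord formula.
s = (y2 - y1) / (x2 - x1) = (8) / (35) mod 43 = 42
x3 = s^2 - x1 - x2 mod 43 = 42^2 - 17 - 9 = 18
y3 = s (x1 - x3) - y1 mod 43 = 42 * (17 - 18) - 14 = 30

P + Q = (18, 30)


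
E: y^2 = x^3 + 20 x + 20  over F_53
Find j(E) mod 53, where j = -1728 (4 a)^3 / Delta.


Delta = -16(4 a^3 + 27 b^2) mod 53 = 13
-1728 * (4 a)^3 = -1728 * (4*20)^3 mod 53 = 49
j = 49 * 13^(-1) mod 53 = 16

j = 16 (mod 53)


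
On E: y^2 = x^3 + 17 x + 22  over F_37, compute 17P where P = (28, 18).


k = 17 = 10001_2 (binary, LSB first: 10001)
Double-and-add from P = (28, 18):
  bit 0 = 1: acc = O + (28, 18) = (28, 18)
  bit 1 = 0: acc unchanged = (28, 18)
  bit 2 = 0: acc unchanged = (28, 18)
  bit 3 = 0: acc unchanged = (28, 18)
  bit 4 = 1: acc = (28, 18) + (30, 35) = (5, 11)

17P = (5, 11)


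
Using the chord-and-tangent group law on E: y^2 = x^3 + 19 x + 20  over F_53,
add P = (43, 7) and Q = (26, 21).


P != Q, so use the chord formula.
s = (y2 - y1) / (x2 - x1) = (14) / (36) mod 53 = 21
x3 = s^2 - x1 - x2 mod 53 = 21^2 - 43 - 26 = 1
y3 = s (x1 - x3) - y1 mod 53 = 21 * (43 - 1) - 7 = 27

P + Q = (1, 27)


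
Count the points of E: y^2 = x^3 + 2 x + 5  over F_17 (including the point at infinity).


For each x in F_17, count y with y^2 = x^3 + 2 x + 5 mod 17:
  x = 1: RHS = 8, y in [5, 12]  -> 2 point(s)
  x = 2: RHS = 0, y in [0]  -> 1 point(s)
  x = 3: RHS = 4, y in [2, 15]  -> 2 point(s)
  x = 4: RHS = 9, y in [3, 14]  -> 2 point(s)
  x = 5: RHS = 4, y in [2, 15]  -> 2 point(s)
  x = 9: RHS = 4, y in [2, 15]  -> 2 point(s)
  x = 11: RHS = 15, y in [7, 10]  -> 2 point(s)
  x = 13: RHS = 1, y in [1, 16]  -> 2 point(s)
  x = 16: RHS = 2, y in [6, 11]  -> 2 point(s)
Affine points: 17. Add the point at infinity: total = 18.

#E(F_17) = 18


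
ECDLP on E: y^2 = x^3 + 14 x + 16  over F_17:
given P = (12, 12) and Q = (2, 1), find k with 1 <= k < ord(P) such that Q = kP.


Enumerate multiples of P until we hit Q = (2, 1):
  1P = (12, 12)
  2P = (2, 1)
Match found at i = 2.

k = 2


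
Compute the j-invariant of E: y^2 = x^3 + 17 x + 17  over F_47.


Delta = -16(4 a^3 + 27 b^2) mod 47 = 29
-1728 * (4 a)^3 = -1728 * (4*17)^3 mod 47 = 22
j = 22 * 29^(-1) mod 47 = 4

j = 4 (mod 47)


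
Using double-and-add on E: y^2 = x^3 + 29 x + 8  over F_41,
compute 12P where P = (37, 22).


k = 12 = 1100_2 (binary, LSB first: 0011)
Double-and-add from P = (37, 22):
  bit 0 = 0: acc unchanged = O
  bit 1 = 0: acc unchanged = O
  bit 2 = 1: acc = O + (34, 6) = (34, 6)
  bit 3 = 1: acc = (34, 6) + (15, 13) = (32, 17)

12P = (32, 17)


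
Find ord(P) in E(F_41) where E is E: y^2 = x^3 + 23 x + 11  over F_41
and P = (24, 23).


Compute successive multiples of P until we hit O:
  1P = (24, 23)
  2P = (25, 4)
  3P = (25, 37)
  4P = (24, 18)
  5P = O

ord(P) = 5


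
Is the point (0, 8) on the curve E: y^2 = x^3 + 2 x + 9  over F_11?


Check whether y^2 = x^3 + 2 x + 9 (mod 11) for (x, y) = (0, 8).
LHS: y^2 = 8^2 mod 11 = 9
RHS: x^3 + 2 x + 9 = 0^3 + 2*0 + 9 mod 11 = 9
LHS = RHS

Yes, on the curve


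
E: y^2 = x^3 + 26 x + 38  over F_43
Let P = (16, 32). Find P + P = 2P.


Doubling: s = (3 x1^2 + a) / (2 y1)
s = (3*16^2 + 26) / (2*32) mod 43 = 3
x3 = s^2 - 2 x1 mod 43 = 3^2 - 2*16 = 20
y3 = s (x1 - x3) - y1 mod 43 = 3 * (16 - 20) - 32 = 42

2P = (20, 42)


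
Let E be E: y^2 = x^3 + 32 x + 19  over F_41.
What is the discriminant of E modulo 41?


4 a^3 + 27 b^2 = 4*32^3 + 27*19^2 = 131072 + 9747 = 140819
Delta = -16 * (140819) = -2253104
Delta mod 41 = 10

Delta = 10 (mod 41)


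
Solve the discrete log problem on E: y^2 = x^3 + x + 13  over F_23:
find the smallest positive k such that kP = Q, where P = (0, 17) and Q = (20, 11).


Enumerate multiples of P until we hit Q = (20, 11):
  1P = (0, 17)
  2P = (4, 14)
  3P = (21, 16)
  4P = (8, 2)
  5P = (16, 13)
  6P = (20, 11)
Match found at i = 6.

k = 6


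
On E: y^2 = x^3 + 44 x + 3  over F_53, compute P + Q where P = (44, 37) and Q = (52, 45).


P != Q, so use the chord formula.
s = (y2 - y1) / (x2 - x1) = (8) / (8) mod 53 = 1
x3 = s^2 - x1 - x2 mod 53 = 1^2 - 44 - 52 = 11
y3 = s (x1 - x3) - y1 mod 53 = 1 * (44 - 11) - 37 = 49

P + Q = (11, 49)


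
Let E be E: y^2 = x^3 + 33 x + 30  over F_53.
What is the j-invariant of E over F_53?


Delta = -16(4 a^3 + 27 b^2) mod 53 = 28
-1728 * (4 a)^3 = -1728 * (4*33)^3 mod 53 = 4
j = 4 * 28^(-1) mod 53 = 38

j = 38 (mod 53)


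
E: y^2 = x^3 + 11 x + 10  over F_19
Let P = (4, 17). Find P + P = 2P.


Doubling: s = (3 x1^2 + a) / (2 y1)
s = (3*4^2 + 11) / (2*17) mod 19 = 9
x3 = s^2 - 2 x1 mod 19 = 9^2 - 2*4 = 16
y3 = s (x1 - x3) - y1 mod 19 = 9 * (4 - 16) - 17 = 8

2P = (16, 8)


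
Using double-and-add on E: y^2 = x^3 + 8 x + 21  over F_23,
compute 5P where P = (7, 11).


k = 5 = 101_2 (binary, LSB first: 101)
Double-and-add from P = (7, 11):
  bit 0 = 1: acc = O + (7, 11) = (7, 11)
  bit 1 = 0: acc unchanged = (7, 11)
  bit 2 = 1: acc = (7, 11) + (5, 5) = (20, 19)

5P = (20, 19)


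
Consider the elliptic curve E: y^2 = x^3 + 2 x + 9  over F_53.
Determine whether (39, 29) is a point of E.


Check whether y^2 = x^3 + 2 x + 9 (mod 53) for (x, y) = (39, 29).
LHS: y^2 = 29^2 mod 53 = 46
RHS: x^3 + 2 x + 9 = 39^3 + 2*39 + 9 mod 53 = 46
LHS = RHS

Yes, on the curve


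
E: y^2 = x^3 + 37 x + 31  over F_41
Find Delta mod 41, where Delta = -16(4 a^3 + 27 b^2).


4 a^3 + 27 b^2 = 4*37^3 + 27*31^2 = 202612 + 25947 = 228559
Delta = -16 * (228559) = -3656944
Delta mod 41 = 10

Delta = 10 (mod 41)


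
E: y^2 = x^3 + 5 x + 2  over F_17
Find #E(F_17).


For each x in F_17, count y with y^2 = x^3 + 5 x + 2 mod 17:
  x = 0: RHS = 2, y in [6, 11]  -> 2 point(s)
  x = 1: RHS = 8, y in [5, 12]  -> 2 point(s)
  x = 4: RHS = 1, y in [1, 16]  -> 2 point(s)
  x = 5: RHS = 16, y in [4, 13]  -> 2 point(s)
  x = 10: RHS = 15, y in [7, 10]  -> 2 point(s)
  x = 15: RHS = 1, y in [1, 16]  -> 2 point(s)
  x = 16: RHS = 13, y in [8, 9]  -> 2 point(s)
Affine points: 14. Add the point at infinity: total = 15.

#E(F_17) = 15


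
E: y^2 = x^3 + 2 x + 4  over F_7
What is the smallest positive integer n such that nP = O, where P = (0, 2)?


Compute successive multiples of P until we hit O:
  1P = (0, 2)
  2P = (2, 4)
  3P = (6, 6)
  4P = (3, 3)
  5P = (1, 0)
  6P = (3, 4)
  7P = (6, 1)
  8P = (2, 3)
  ... (continuing to 10P)
  10P = O

ord(P) = 10


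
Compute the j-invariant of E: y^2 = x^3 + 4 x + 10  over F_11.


Delta = -16(4 a^3 + 27 b^2) mod 11 = 4
-1728 * (4 a)^3 = -1728 * (4*4)^3 mod 11 = 7
j = 7 * 4^(-1) mod 11 = 10

j = 10 (mod 11)


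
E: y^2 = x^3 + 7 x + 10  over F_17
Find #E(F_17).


For each x in F_17, count y with y^2 = x^3 + 7 x + 10 mod 17:
  x = 1: RHS = 1, y in [1, 16]  -> 2 point(s)
  x = 2: RHS = 15, y in [7, 10]  -> 2 point(s)
  x = 4: RHS = 0, y in [0]  -> 1 point(s)
  x = 5: RHS = 0, y in [0]  -> 1 point(s)
  x = 6: RHS = 13, y in [8, 9]  -> 2 point(s)
  x = 8: RHS = 0, y in [0]  -> 1 point(s)
  x = 10: RHS = 9, y in [3, 14]  -> 2 point(s)
  x = 14: RHS = 13, y in [8, 9]  -> 2 point(s)
  x = 16: RHS = 2, y in [6, 11]  -> 2 point(s)
Affine points: 15. Add the point at infinity: total = 16.

#E(F_17) = 16


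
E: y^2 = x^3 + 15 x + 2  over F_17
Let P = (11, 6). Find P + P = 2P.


Doubling: s = (3 x1^2 + a) / (2 y1)
s = (3*11^2 + 15) / (2*6) mod 17 = 6
x3 = s^2 - 2 x1 mod 17 = 6^2 - 2*11 = 14
y3 = s (x1 - x3) - y1 mod 17 = 6 * (11 - 14) - 6 = 10

2P = (14, 10)


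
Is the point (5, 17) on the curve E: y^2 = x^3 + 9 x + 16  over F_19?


Check whether y^2 = x^3 + 9 x + 16 (mod 19) for (x, y) = (5, 17).
LHS: y^2 = 17^2 mod 19 = 4
RHS: x^3 + 9 x + 16 = 5^3 + 9*5 + 16 mod 19 = 15
LHS != RHS

No, not on the curve


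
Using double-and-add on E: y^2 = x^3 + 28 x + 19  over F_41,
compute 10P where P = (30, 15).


k = 10 = 1010_2 (binary, LSB first: 0101)
Double-and-add from P = (30, 15):
  bit 0 = 0: acc unchanged = O
  bit 1 = 1: acc = O + (26, 18) = (26, 18)
  bit 2 = 0: acc unchanged = (26, 18)
  bit 3 = 1: acc = (26, 18) + (38, 20) = (26, 23)

10P = (26, 23)


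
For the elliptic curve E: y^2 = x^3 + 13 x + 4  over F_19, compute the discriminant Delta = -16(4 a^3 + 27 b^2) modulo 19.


4 a^3 + 27 b^2 = 4*13^3 + 27*4^2 = 8788 + 432 = 9220
Delta = -16 * (9220) = -147520
Delta mod 19 = 15

Delta = 15 (mod 19)


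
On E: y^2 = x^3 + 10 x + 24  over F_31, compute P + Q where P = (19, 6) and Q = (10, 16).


P != Q, so use the chord formula.
s = (y2 - y1) / (x2 - x1) = (10) / (22) mod 31 = 23
x3 = s^2 - x1 - x2 mod 31 = 23^2 - 19 - 10 = 4
y3 = s (x1 - x3) - y1 mod 31 = 23 * (19 - 4) - 6 = 29

P + Q = (4, 29)


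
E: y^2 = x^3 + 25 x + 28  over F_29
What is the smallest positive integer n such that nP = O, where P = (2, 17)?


Compute successive multiples of P until we hit O:
  1P = (2, 17)
  2P = (9, 24)
  3P = (19, 24)
  4P = (17, 28)
  5P = (1, 5)
  6P = (25, 26)
  7P = (26, 19)
  8P = (0, 17)
  ... (continuing to 22P)
  22P = O

ord(P) = 22


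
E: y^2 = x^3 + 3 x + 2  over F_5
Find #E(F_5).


For each x in F_5, count y with y^2 = x^3 + 3 x + 2 mod 5:
  x = 1: RHS = 1, y in [1, 4]  -> 2 point(s)
  x = 2: RHS = 1, y in [1, 4]  -> 2 point(s)
Affine points: 4. Add the point at infinity: total = 5.

#E(F_5) = 5


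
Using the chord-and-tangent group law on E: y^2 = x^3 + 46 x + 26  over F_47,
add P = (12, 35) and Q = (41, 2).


P != Q, so use the chord formula.
s = (y2 - y1) / (x2 - x1) = (14) / (29) mod 47 = 41
x3 = s^2 - x1 - x2 mod 47 = 41^2 - 12 - 41 = 30
y3 = s (x1 - x3) - y1 mod 47 = 41 * (12 - 30) - 35 = 26

P + Q = (30, 26)


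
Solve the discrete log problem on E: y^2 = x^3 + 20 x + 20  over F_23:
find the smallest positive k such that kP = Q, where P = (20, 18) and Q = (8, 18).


Enumerate multiples of P until we hit Q = (8, 18):
  1P = (20, 18)
  2P = (9, 20)
  3P = (10, 22)
  4P = (18, 18)
  5P = (8, 5)
  6P = (4, 7)
  7P = (1, 8)
  8P = (14, 13)
  9P = (21, 8)
  10P = (13, 4)
  11P = (17, 11)
  12P = (17, 12)
  13P = (13, 19)
  14P = (21, 15)
  15P = (14, 10)
  16P = (1, 15)
  17P = (4, 16)
  18P = (8, 18)
Match found at i = 18.

k = 18


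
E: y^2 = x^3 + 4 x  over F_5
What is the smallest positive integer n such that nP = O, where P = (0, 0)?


Compute successive multiples of P until we hit O:
  1P = (0, 0)
  2P = O

ord(P) = 2


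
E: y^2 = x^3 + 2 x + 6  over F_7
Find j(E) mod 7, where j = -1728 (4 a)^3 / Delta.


Delta = -16(4 a^3 + 27 b^2) mod 7 = 1
-1728 * (4 a)^3 = -1728 * (4*2)^3 mod 7 = 1
j = 1 * 1^(-1) mod 7 = 1

j = 1 (mod 7)


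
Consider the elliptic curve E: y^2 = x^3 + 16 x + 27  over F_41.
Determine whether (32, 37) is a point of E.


Check whether y^2 = x^3 + 16 x + 27 (mod 41) for (x, y) = (32, 37).
LHS: y^2 = 37^2 mod 41 = 16
RHS: x^3 + 16 x + 27 = 32^3 + 16*32 + 27 mod 41 = 15
LHS != RHS

No, not on the curve


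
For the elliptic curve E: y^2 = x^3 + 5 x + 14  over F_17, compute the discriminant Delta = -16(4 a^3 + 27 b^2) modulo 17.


4 a^3 + 27 b^2 = 4*5^3 + 27*14^2 = 500 + 5292 = 5792
Delta = -16 * (5792) = -92672
Delta mod 17 = 12

Delta = 12 (mod 17)


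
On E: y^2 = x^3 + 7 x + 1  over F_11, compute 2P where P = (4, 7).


Doubling: s = (3 x1^2 + a) / (2 y1)
s = (3*4^2 + 7) / (2*7) mod 11 = 0
x3 = s^2 - 2 x1 mod 11 = 0^2 - 2*4 = 3
y3 = s (x1 - x3) - y1 mod 11 = 0 * (4 - 3) - 7 = 4

2P = (3, 4)


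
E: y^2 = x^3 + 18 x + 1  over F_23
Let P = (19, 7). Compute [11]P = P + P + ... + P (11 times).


k = 11 = 1011_2 (binary, LSB first: 1101)
Double-and-add from P = (19, 7):
  bit 0 = 1: acc = O + (19, 7) = (19, 7)
  bit 1 = 1: acc = (19, 7) + (3, 6) = (9, 8)
  bit 2 = 0: acc unchanged = (9, 8)
  bit 3 = 1: acc = (9, 8) + (10, 10) = (8, 17)

11P = (8, 17)


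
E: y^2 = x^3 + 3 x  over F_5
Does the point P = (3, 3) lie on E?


Check whether y^2 = x^3 + 3 x + 0 (mod 5) for (x, y) = (3, 3).
LHS: y^2 = 3^2 mod 5 = 4
RHS: x^3 + 3 x + 0 = 3^3 + 3*3 + 0 mod 5 = 1
LHS != RHS

No, not on the curve


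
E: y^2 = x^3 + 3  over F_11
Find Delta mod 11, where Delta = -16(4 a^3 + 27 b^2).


4 a^3 + 27 b^2 = 4*0^3 + 27*3^2 = 0 + 243 = 243
Delta = -16 * (243) = -3888
Delta mod 11 = 6

Delta = 6 (mod 11)


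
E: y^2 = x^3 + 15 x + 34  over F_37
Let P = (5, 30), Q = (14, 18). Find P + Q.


P != Q, so use the chord formula.
s = (y2 - y1) / (x2 - x1) = (25) / (9) mod 37 = 11
x3 = s^2 - x1 - x2 mod 37 = 11^2 - 5 - 14 = 28
y3 = s (x1 - x3) - y1 mod 37 = 11 * (5 - 28) - 30 = 13

P + Q = (28, 13)


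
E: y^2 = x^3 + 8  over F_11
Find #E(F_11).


For each x in F_11, count y with y^2 = x^3 + 0 x + 8 mod 11:
  x = 1: RHS = 9, y in [3, 8]  -> 2 point(s)
  x = 2: RHS = 5, y in [4, 7]  -> 2 point(s)
  x = 5: RHS = 1, y in [1, 10]  -> 2 point(s)
  x = 6: RHS = 4, y in [2, 9]  -> 2 point(s)
  x = 8: RHS = 3, y in [5, 6]  -> 2 point(s)
  x = 9: RHS = 0, y in [0]  -> 1 point(s)
Affine points: 11. Add the point at infinity: total = 12.

#E(F_11) = 12


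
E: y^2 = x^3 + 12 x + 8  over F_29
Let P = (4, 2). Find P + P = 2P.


Doubling: s = (3 x1^2 + a) / (2 y1)
s = (3*4^2 + 12) / (2*2) mod 29 = 15
x3 = s^2 - 2 x1 mod 29 = 15^2 - 2*4 = 14
y3 = s (x1 - x3) - y1 mod 29 = 15 * (4 - 14) - 2 = 22

2P = (14, 22)


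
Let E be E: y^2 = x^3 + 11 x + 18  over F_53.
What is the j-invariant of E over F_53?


Delta = -16(4 a^3 + 27 b^2) mod 53 = 45
-1728 * (4 a)^3 = -1728 * (4*11)^3 mod 53 = 8
j = 8 * 45^(-1) mod 53 = 52

j = 52 (mod 53)


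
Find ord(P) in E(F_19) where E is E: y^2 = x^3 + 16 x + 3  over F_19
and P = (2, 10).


Compute successive multiples of P until we hit O:
  1P = (2, 10)
  2P = (1, 18)
  3P = (4, 6)
  4P = (17, 1)
  5P = (11, 3)
  6P = (12, 2)
  7P = (14, 11)
  8P = (10, 2)
  ... (continuing to 25P)
  25P = O

ord(P) = 25


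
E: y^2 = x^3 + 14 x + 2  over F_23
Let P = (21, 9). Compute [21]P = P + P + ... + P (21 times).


k = 21 = 10101_2 (binary, LSB first: 10101)
Double-and-add from P = (21, 9):
  bit 0 = 1: acc = O + (21, 9) = (21, 9)
  bit 1 = 0: acc unchanged = (21, 9)
  bit 2 = 1: acc = (21, 9) + (12, 9) = (13, 14)
  bit 3 = 0: acc unchanged = (13, 14)
  bit 4 = 1: acc = (13, 14) + (3, 5) = (20, 5)

21P = (20, 5)


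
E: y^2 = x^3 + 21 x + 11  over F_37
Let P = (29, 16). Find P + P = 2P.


Doubling: s = (3 x1^2 + a) / (2 y1)
s = (3*29^2 + 21) / (2*16) mod 37 = 24
x3 = s^2 - 2 x1 mod 37 = 24^2 - 2*29 = 0
y3 = s (x1 - x3) - y1 mod 37 = 24 * (29 - 0) - 16 = 14

2P = (0, 14)


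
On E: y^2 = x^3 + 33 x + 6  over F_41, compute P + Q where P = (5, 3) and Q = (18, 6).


P != Q, so use the chord formula.
s = (y2 - y1) / (x2 - x1) = (3) / (13) mod 41 = 16
x3 = s^2 - x1 - x2 mod 41 = 16^2 - 5 - 18 = 28
y3 = s (x1 - x3) - y1 mod 41 = 16 * (5 - 28) - 3 = 39

P + Q = (28, 39)


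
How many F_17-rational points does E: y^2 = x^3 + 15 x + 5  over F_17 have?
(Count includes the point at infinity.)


For each x in F_17, count y with y^2 = x^3 + 15 x + 5 mod 17:
  x = 1: RHS = 4, y in [2, 15]  -> 2 point(s)
  x = 2: RHS = 9, y in [3, 14]  -> 2 point(s)
  x = 3: RHS = 9, y in [3, 14]  -> 2 point(s)
  x = 5: RHS = 1, y in [1, 16]  -> 2 point(s)
  x = 8: RHS = 8, y in [5, 12]  -> 2 point(s)
  x = 9: RHS = 2, y in [6, 11]  -> 2 point(s)
  x = 10: RHS = 16, y in [4, 13]  -> 2 point(s)
  x = 12: RHS = 9, y in [3, 14]  -> 2 point(s)
  x = 13: RHS = 0, y in [0]  -> 1 point(s)
  x = 14: RHS = 1, y in [1, 16]  -> 2 point(s)
  x = 15: RHS = 1, y in [1, 16]  -> 2 point(s)
Affine points: 21. Add the point at infinity: total = 22.

#E(F_17) = 22


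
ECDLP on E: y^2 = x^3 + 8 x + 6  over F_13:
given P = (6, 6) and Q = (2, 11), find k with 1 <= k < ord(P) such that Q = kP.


Enumerate multiples of P until we hit Q = (2, 11):
  1P = (6, 6)
  2P = (2, 11)
Match found at i = 2.

k = 2


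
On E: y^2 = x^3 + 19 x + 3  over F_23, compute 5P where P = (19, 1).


k = 5 = 101_2 (binary, LSB first: 101)
Double-and-add from P = (19, 1):
  bit 0 = 1: acc = O + (19, 1) = (19, 1)
  bit 1 = 0: acc unchanged = (19, 1)
  bit 2 = 1: acc = (19, 1) + (17, 8) = (5, 19)

5P = (5, 19)


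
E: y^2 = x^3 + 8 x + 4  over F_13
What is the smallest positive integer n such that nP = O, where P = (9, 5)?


Compute successive multiples of P until we hit O:
  1P = (9, 5)
  2P = (4, 10)
  3P = (1, 0)
  4P = (4, 3)
  5P = (9, 8)
  6P = O

ord(P) = 6


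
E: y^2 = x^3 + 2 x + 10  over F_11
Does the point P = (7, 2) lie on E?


Check whether y^2 = x^3 + 2 x + 10 (mod 11) for (x, y) = (7, 2).
LHS: y^2 = 2^2 mod 11 = 4
RHS: x^3 + 2 x + 10 = 7^3 + 2*7 + 10 mod 11 = 4
LHS = RHS

Yes, on the curve


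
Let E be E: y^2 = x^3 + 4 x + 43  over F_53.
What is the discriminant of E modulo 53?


4 a^3 + 27 b^2 = 4*4^3 + 27*43^2 = 256 + 49923 = 50179
Delta = -16 * (50179) = -802864
Delta mod 53 = 33

Delta = 33 (mod 53)


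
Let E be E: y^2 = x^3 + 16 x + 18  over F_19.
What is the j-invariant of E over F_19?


Delta = -16(4 a^3 + 27 b^2) mod 19 = 4
-1728 * (4 a)^3 = -1728 * (4*16)^3 mod 19 = 1
j = 1 * 4^(-1) mod 19 = 5

j = 5 (mod 19)


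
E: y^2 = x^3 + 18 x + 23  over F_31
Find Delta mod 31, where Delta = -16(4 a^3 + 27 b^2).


4 a^3 + 27 b^2 = 4*18^3 + 27*23^2 = 23328 + 14283 = 37611
Delta = -16 * (37611) = -601776
Delta mod 31 = 27

Delta = 27 (mod 31)


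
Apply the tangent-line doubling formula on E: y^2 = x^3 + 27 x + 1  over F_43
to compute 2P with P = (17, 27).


Doubling: s = (3 x1^2 + a) / (2 y1)
s = (3*17^2 + 27) / (2*27) mod 43 = 7
x3 = s^2 - 2 x1 mod 43 = 7^2 - 2*17 = 15
y3 = s (x1 - x3) - y1 mod 43 = 7 * (17 - 15) - 27 = 30

2P = (15, 30)


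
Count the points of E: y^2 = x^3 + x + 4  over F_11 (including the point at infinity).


For each x in F_11, count y with y^2 = x^3 + 1 x + 4 mod 11:
  x = 0: RHS = 4, y in [2, 9]  -> 2 point(s)
  x = 2: RHS = 3, y in [5, 6]  -> 2 point(s)
  x = 3: RHS = 1, y in [1, 10]  -> 2 point(s)
  x = 9: RHS = 5, y in [4, 7]  -> 2 point(s)
Affine points: 8. Add the point at infinity: total = 9.

#E(F_11) = 9


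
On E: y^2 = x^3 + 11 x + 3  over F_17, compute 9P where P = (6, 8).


k = 9 = 1001_2 (binary, LSB first: 1001)
Double-and-add from P = (6, 8):
  bit 0 = 1: acc = O + (6, 8) = (6, 8)
  bit 1 = 0: acc unchanged = (6, 8)
  bit 2 = 0: acc unchanged = (6, 8)
  bit 3 = 1: acc = (6, 8) + (9, 7) = (4, 14)

9P = (4, 14)


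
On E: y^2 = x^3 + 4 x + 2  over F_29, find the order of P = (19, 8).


Compute successive multiples of P until we hit O:
  1P = (19, 8)
  2P = (4, 16)
  3P = (1, 23)
  4P = (25, 26)
  5P = (23, 9)
  6P = (7, 24)
  7P = (8, 16)
  8P = (9, 19)
  ... (continuing to 25P)
  25P = O

ord(P) = 25
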